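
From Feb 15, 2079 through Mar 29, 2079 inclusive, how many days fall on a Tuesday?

Feb 15, 2079 is a Wednesday.
The range spans 43 days (inclusive of both endpoints).
43 = 7 × 6 + 1, so there are 6 full weeks plus 1 extra day.
Each full week contributes one Tuesday: 6 so far.
The 1 extra day is Wed — none qualify.
Total: 6 + 0 = 6.

6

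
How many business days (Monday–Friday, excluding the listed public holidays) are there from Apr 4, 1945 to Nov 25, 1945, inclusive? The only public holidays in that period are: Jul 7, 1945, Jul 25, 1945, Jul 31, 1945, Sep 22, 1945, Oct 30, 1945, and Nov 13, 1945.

164

Apr 4, 1945 is a Wednesday.
The range spans 236 days (inclusive of both endpoints).
236 = 7 × 33 + 5, so there are 33 full weeks plus 5 extra days.
Each full week contributes 5 weekdays (Mon–Fri): 33 × 5 = 165.
The 5 extra days are Wed, Thu, Fri, Sat, Sun — 3 of them qualify.
Total: 165 + 3 = 168.
Holidays: Jul 7, 1945 (Sat); Jul 25, 1945 (Wed); Jul 31, 1945 (Tue); Sep 22, 1945 (Sat); Oct 30, 1945 (Tue); Nov 13, 1945 (Tue).
4 of the 6 holidays fall on weekdays; the rest are weekends and were already excluded.
Business days: 168 − 4 = 164.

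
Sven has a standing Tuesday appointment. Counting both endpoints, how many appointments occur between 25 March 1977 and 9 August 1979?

124 Tuesdays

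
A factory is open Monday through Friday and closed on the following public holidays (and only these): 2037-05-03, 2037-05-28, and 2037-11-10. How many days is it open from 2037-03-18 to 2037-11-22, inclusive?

2037-03-18 is a Wednesday.
That's 250 days from start to end, counting both.
250 = 7 × 35 + 5, so there are 35 full weeks plus 5 extra days.
Each full week contributes 5 weekdays (Mon–Fri): 35 × 5 = 175.
The 5 extra days are Wed, Thu, Fri, Sat, Sun — 3 of them qualify.
Total: 175 + 3 = 178.
Holidays: 2037-05-03 (Sun); 2037-05-28 (Thu); 2037-11-10 (Tue).
2 of the 3 holidays fall on weekdays; the rest are weekends and were already excluded.
Business days: 178 − 2 = 176.

176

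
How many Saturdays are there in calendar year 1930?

January 1, 1930 is a Wednesday.
From January 1, 1930 to December 31, 1930 is 365 days inclusive.
365 = 7 × 52 + 1, so there are 52 full weeks plus 1 extra day.
Each full week contributes one Saturday: 52 so far.
The 1 extra day is Wednesday — none qualify.
Total: 52 + 0 = 52.

52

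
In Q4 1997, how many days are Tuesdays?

13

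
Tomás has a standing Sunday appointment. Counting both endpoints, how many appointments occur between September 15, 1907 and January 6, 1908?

17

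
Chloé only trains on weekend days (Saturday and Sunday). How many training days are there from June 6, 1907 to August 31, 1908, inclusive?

June 6, 1907 is a Thursday.
The range spans 453 days (inclusive of both endpoints).
453 = 7 × 64 + 5, so there are 64 full weeks plus 5 extra days.
Each full week contributes 2 weekend days (Sat, Sun): 64 × 2 = 128.
The 5 extra days are Thursday, Friday, Saturday, Sunday, Monday — 2 of them qualify.
Total: 128 + 2 = 130.

130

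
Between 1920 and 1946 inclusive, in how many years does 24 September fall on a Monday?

4

Day of week of September 24 in each year:
1920: Fri, 1921: Sat, 1922: Sun, 1923: Mon ✓, 1924: Wed, 1925: Thu, 1926: Fri, 1927: Sat, 1928: Mon ✓, 1929: Tue, 1930: Wed, 1931: Thu, 1932: Sat, 1933: Sun, 1934: Mon ✓, 1935: Tue, 1936: Thu, 1937: Fri, 1938: Sat, 1939: Sun, 1940: Tue, 1941: Wed, 1942: Thu, 1943: Fri, 1944: Sun, 1945: Mon ✓, 1946: Tue
Mondays: 1923, 1928, 1934, 1945.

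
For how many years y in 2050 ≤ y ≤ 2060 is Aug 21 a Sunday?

1

Day of week of August 21 in each year:
2050: Sun ✓, 2051: Mon, 2052: Wed, 2053: Thu, 2054: Fri, 2055: Sat, 2056: Mon, 2057: Tue, 2058: Wed, 2059: Thu, 2060: Sat
Sundays: 2050.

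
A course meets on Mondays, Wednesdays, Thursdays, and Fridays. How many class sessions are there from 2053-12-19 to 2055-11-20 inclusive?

401

2053-12-19 is a Friday.
That's 702 days from start to end, counting both.
702 = 7 × 100 + 2, so there are 100 full weeks plus 2 extra days.
Each full week contributes 4 days from the set (Mon, Wed, Thu, Fri): 100 × 4 = 400.
The 2 extra days are Friday, Saturday — 1 of them qualifies.
Total: 400 + 1 = 401.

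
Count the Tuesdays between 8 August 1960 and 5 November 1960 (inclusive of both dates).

8 August 1960 is a Monday.
That's 90 days from start to end, counting both.
90 = 7 × 12 + 6, so there are 12 full weeks plus 6 extra days.
Each full week contributes one Tuesday: 12 so far.
The 6 extra days are Monday, Tuesday, Wednesday, Thursday, Friday, Saturday — 1 of them qualifies.
Total: 12 + 1 = 13.

13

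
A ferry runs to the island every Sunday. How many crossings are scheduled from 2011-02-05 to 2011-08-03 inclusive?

2011-02-05 is a Saturday.
The range spans 180 days (inclusive of both endpoints).
180 = 7 × 25 + 5, so there are 25 full weeks plus 5 extra days.
Each full week contributes one Sunday: 25 so far.
The 5 extra days are Saturday, Sunday, Monday, Tuesday, Wednesday — 1 of them qualifies.
Total: 25 + 1 = 26.

26 Sundays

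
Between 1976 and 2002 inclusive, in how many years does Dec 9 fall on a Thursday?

Day of week of December 9 in each year:
1976: Thu ✓, 1977: Fri, 1978: Sat, 1979: Sun, 1980: Tue, 1981: Wed, 1982: Thu ✓, 1983: Fri, 1984: Sun, 1985: Mon, 1986: Tue, 1987: Wed, 1988: Fri, 1989: Sat, 1990: Sun, 1991: Mon, 1992: Wed, 1993: Thu ✓, 1994: Fri, 1995: Sat, 1996: Mon, 1997: Tue, 1998: Wed, 1999: Thu ✓, 2000: Sat, 2001: Sun, 2002: Mon
Thursdays: 1976, 1982, 1993, 1999.

4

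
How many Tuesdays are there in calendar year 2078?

Jan 1, 2078 is a Saturday.
From Jan 1, 2078 to Dec 31, 2078 is 365 days inclusive.
365 = 7 × 52 + 1, so there are 52 full weeks plus 1 extra day.
Each full week contributes one Tuesday: 52 so far.
The 1 extra day is Sat — none qualify.
Total: 52 + 0 = 52.

52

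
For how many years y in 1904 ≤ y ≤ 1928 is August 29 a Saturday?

Day of week of August 29 in each year:
1904: Mon, 1905: Tue, 1906: Wed, 1907: Thu, 1908: Sat ✓, 1909: Sun, 1910: Mon, 1911: Tue, 1912: Thu, 1913: Fri, 1914: Sat ✓, 1915: Sun, 1916: Tue, 1917: Wed, 1918: Thu, 1919: Fri, 1920: Sun, 1921: Mon, 1922: Tue, 1923: Wed, 1924: Fri, 1925: Sat ✓, 1926: Sun, 1927: Mon, 1928: Wed
Saturdays: 1908, 1914, 1925.

3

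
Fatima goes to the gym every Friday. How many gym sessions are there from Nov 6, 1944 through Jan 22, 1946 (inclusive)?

Nov 6, 1944 is a Monday.
From Nov 6, 1944 to Jan 22, 1946 is 443 days inclusive.
443 = 7 × 63 + 2, so there are 63 full weeks plus 2 extra days.
Each full week contributes one Friday: 63 so far.
The 2 extra days are Mon, Tue — none qualify.
Total: 63 + 0 = 63.

63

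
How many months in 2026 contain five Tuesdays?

4

A month has five Tuesdays exactly when Tuesday falls within its first (length − 28) days.
Jan: 31 days, starts Thu → 5 of Thu, Fri, Sat
Feb: 28 days, starts Sun → 5 of (none)
Mar: 31 days, starts Sun → 5 of Sun, Mon, Tue ✓
Apr: 30 days, starts Wed → 5 of Wed, Thu
May: 31 days, starts Fri → 5 of Fri, Sat, Sun
Jun: 30 days, starts Mon → 5 of Mon, Tue ✓
Jul: 31 days, starts Wed → 5 of Wed, Thu, Fri
Aug: 31 days, starts Sat → 5 of Sat, Sun, Mon
Sep: 30 days, starts Tue → 5 of Tue, Wed ✓
Oct: 31 days, starts Thu → 5 of Thu, Fri, Sat
Nov: 30 days, starts Sun → 5 of Sun, Mon
Dec: 31 days, starts Tue → 5 of Tue, Wed, Thu ✓
Months with five Tuesdays: Mar, Jun, Sep, Dec.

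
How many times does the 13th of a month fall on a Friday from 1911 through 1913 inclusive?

Friday-the-13ths by year:
1911: Jan, Oct
1912: Sep, Dec
1913: Jun

5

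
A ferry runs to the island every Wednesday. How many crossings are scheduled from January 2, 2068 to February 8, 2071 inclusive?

January 2, 2068 is a Monday.
The range spans 1134 days (inclusive of both endpoints).
1134 = 7 × 162, so the span is exactly 162 full weeks.
Each full week contributes one Wednesday: 162 so far.

162 Wednesdays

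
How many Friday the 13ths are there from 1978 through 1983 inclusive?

Friday-the-13ths by year:
1978: Jan, Oct
1979: Apr, Jul
1980: Jun
1981: Feb, Mar, Nov
1982: Aug
1983: May

10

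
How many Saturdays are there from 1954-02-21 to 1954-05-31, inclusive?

1954-02-21 is a Sunday.
The range spans 100 days (inclusive of both endpoints).
100 = 7 × 14 + 2, so there are 14 full weeks plus 2 extra days.
Each full week contributes one Saturday: 14 so far.
The 2 extra days are Sunday, Monday — none qualify.
Total: 14 + 0 = 14.

14 Saturdays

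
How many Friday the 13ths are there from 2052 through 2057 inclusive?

Friday-the-13ths by year:
2052: Sep, Dec
2053: Jun
2054: Feb, Mar, Nov
2055: Aug
2056: Oct
2057: Apr, Jul

10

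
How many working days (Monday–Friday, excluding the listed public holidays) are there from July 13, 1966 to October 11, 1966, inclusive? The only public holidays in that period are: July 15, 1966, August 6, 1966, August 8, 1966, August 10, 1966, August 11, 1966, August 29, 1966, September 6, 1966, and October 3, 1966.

July 13, 1966 is a Wednesday.
The range spans 91 days (inclusive of both endpoints).
91 = 7 × 13, so the span is exactly 13 full weeks.
Each full week contributes 5 weekdays (Mon–Fri): 13 × 5 = 65.
Holidays: July 15, 1966 (Fri); August 6, 1966 (Sat); August 8, 1966 (Mon); August 10, 1966 (Wed); August 11, 1966 (Thu); August 29, 1966 (Mon); September 6, 1966 (Tue); October 3, 1966 (Mon).
7 of the 8 holidays fall on weekdays; the rest are weekends and were already excluded.
Business days: 65 − 7 = 58.

58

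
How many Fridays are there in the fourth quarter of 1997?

13

October 1, 1997 is a Wednesday.
From October 1, 1997 to December 31, 1997 is 92 days inclusive.
92 = 7 × 13 + 1, so there are 13 full weeks plus 1 extra day.
Each full week contributes one Friday: 13 so far.
The 1 extra day is Wednesday — none qualify.
Total: 13 + 0 = 13.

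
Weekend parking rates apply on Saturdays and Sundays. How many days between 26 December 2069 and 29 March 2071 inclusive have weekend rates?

26 December 2069 is a Thursday.
That's 459 days from start to end, counting both.
459 = 7 × 65 + 4, so there are 65 full weeks plus 4 extra days.
Each full week contributes 2 weekend days (Sat, Sun): 65 × 2 = 130.
The 4 extra days are Thursday, Friday, Saturday, Sunday — 2 of them qualify.
Total: 130 + 2 = 132.

132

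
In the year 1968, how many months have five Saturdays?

A month has five Saturdays exactly when Saturday falls within its first (length − 28) days.
Jan: 31 days, starts Mon → 5 of Mon, Tue, Wed
Feb: 29 days, starts Thu → 5 of Thu
Mar: 31 days, starts Fri → 5 of Fri, Sat, Sun ✓
Apr: 30 days, starts Mon → 5 of Mon, Tue
May: 31 days, starts Wed → 5 of Wed, Thu, Fri
Jun: 30 days, starts Sat → 5 of Sat, Sun ✓
Jul: 31 days, starts Mon → 5 of Mon, Tue, Wed
Aug: 31 days, starts Thu → 5 of Thu, Fri, Sat ✓
Sep: 30 days, starts Sun → 5 of Sun, Mon
Oct: 31 days, starts Tue → 5 of Tue, Wed, Thu
Nov: 30 days, starts Fri → 5 of Fri, Sat ✓
Dec: 31 days, starts Sun → 5 of Sun, Mon, Tue
Months with five Saturdays: Mar, Jun, Aug, Nov.

4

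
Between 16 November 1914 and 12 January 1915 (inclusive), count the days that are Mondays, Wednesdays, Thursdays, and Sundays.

33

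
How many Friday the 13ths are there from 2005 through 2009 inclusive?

9

Friday-the-13ths by year:
2005: May
2006: Jan, Oct
2007: Apr, Jul
2008: Jun
2009: Feb, Mar, Nov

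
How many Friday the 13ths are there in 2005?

The 13th falls on a Friday when the month's 13th has weekday Fri.
Jan 13 is Thu; Feb 13 is Sun; Mar 13 is Sun; Apr 13 is Wed; May 13 is Fri ✓; Jun 13 is Mon; Jul 13 is Wed; Aug 13 is Sat; Sep 13 is Tue; Oct 13 is Thu; Nov 13 is Sun; Dec 13 is Tue.
Friday the 13ths: May.

1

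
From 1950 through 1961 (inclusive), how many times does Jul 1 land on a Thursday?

Day of week of July 1 in each year:
1950: Sat, 1951: Sun, 1952: Tue, 1953: Wed, 1954: Thu ✓, 1955: Fri, 1956: Sun, 1957: Mon, 1958: Tue, 1959: Wed, 1960: Fri, 1961: Sat
Thursdays: 1954.

1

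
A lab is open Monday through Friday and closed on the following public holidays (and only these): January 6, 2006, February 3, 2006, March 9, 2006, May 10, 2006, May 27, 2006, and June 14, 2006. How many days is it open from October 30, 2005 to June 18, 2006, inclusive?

160 working days

October 30, 2005 is a Sunday.
From October 30, 2005 to June 18, 2006 is 232 days inclusive.
232 = 7 × 33 + 1, so there are 33 full weeks plus 1 extra day.
Each full week contributes 5 weekdays (Mon–Fri): 33 × 5 = 165.
The 1 extra day is Sunday — none qualify.
Total: 165 + 0 = 165.
Holidays: January 6, 2006 (Fri); February 3, 2006 (Fri); March 9, 2006 (Thu); May 10, 2006 (Wed); May 27, 2006 (Sat); June 14, 2006 (Wed).
5 of the 6 holidays fall on weekdays; the rest are weekends and were already excluded.
Business days: 165 − 5 = 160.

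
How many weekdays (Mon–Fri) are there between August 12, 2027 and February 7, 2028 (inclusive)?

August 12, 2027 is a Thursday.
From August 12, 2027 to February 7, 2028 is 180 days inclusive.
180 = 7 × 25 + 5, so there are 25 full weeks plus 5 extra days.
Each full week contributes 5 weekdays (Mon–Fri): 25 × 5 = 125.
The 5 extra days are Thursday, Friday, Saturday, Sunday, Monday — 3 of them qualify.
Total: 125 + 3 = 128.

128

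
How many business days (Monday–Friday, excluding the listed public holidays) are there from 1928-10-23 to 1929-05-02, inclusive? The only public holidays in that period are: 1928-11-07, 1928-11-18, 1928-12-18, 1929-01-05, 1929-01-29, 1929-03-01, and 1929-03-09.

134

1928-10-23 is a Tuesday.
The range spans 192 days (inclusive of both endpoints).
192 = 7 × 27 + 3, so there are 27 full weeks plus 3 extra days.
Each full week contributes 5 weekdays (Mon–Fri): 27 × 5 = 135.
The 3 extra days are Tuesday, Wednesday, Thursday — 3 of them qualify.
Total: 135 + 3 = 138.
Holidays: 1928-11-07 (Wed); 1928-11-18 (Sun); 1928-12-18 (Tue); 1929-01-05 (Sat); 1929-01-29 (Tue); 1929-03-01 (Fri); 1929-03-09 (Sat).
4 of the 7 holidays fall on weekdays; the rest are weekends and were already excluded.
Business days: 138 − 4 = 134.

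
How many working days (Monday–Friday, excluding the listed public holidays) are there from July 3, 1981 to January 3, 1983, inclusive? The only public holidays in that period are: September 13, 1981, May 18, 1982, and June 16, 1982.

390

July 3, 1981 is a Friday.
From July 3, 1981 to January 3, 1983 is 550 days inclusive.
550 = 7 × 78 + 4, so there are 78 full weeks plus 4 extra days.
Each full week contributes 5 weekdays (Mon–Fri): 78 × 5 = 390.
The 4 extra days are Fri, Sat, Sun, Mon — 2 of them qualify.
Total: 390 + 2 = 392.
Holidays: September 13, 1981 (Sun); May 18, 1982 (Tue); June 16, 1982 (Wed).
2 of the 3 holidays fall on weekdays; the rest are weekends and were already excluded.
Business days: 392 − 2 = 390.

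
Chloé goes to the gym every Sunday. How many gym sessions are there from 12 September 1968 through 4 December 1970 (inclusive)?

12 September 1968 is a Thursday.
That's 814 days from start to end, counting both.
814 = 7 × 116 + 2, so there are 116 full weeks plus 2 extra days.
Each full week contributes one Sunday: 116 so far.
The 2 extra days are Thursday, Friday — none qualify.
Total: 116 + 0 = 116.

116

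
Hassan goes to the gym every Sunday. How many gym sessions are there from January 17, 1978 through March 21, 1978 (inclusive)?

January 17, 1978 is a Tuesday.
The range spans 64 days (inclusive of both endpoints).
64 = 7 × 9 + 1, so there are 9 full weeks plus 1 extra day.
Each full week contributes one Sunday: 9 so far.
The 1 extra day is Tuesday — none qualify.
Total: 9 + 0 = 9.

9 Sundays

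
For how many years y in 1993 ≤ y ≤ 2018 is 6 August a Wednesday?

Day of week of August 6 in each year:
1993: Fri, 1994: Sat, 1995: Sun, 1996: Tue, 1997: Wed ✓, 1998: Thu, 1999: Fri, 2000: Sun, 2001: Mon, 2002: Tue, 2003: Wed ✓, 2004: Fri, 2005: Sat, 2006: Sun, 2007: Mon, 2008: Wed ✓, 2009: Thu, 2010: Fri, 2011: Sat, 2012: Mon, 2013: Tue, 2014: Wed ✓, 2015: Thu, 2016: Sat, 2017: Sun, 2018: Mon
Wednesdays: 1997, 2003, 2008, 2014.

4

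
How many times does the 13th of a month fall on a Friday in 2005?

1

The 13th falls on a Friday when the month's 13th has weekday Fri.
Jan 13 is Thu; Feb 13 is Sun; Mar 13 is Sun; Apr 13 is Wed; May 13 is Fri ✓; Jun 13 is Mon; Jul 13 is Wed; Aug 13 is Sat; Sep 13 is Tue; Oct 13 is Thu; Nov 13 is Sun; Dec 13 is Tue.
Friday the 13ths: May.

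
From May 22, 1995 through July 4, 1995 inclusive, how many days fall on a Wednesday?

6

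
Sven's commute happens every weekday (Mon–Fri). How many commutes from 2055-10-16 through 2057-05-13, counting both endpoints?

2055-10-16 is a Saturday.
That's 576 days from start to end, counting both.
576 = 7 × 82 + 2, so there are 82 full weeks plus 2 extra days.
Each full week contributes 5 weekdays (Mon–Fri): 82 × 5 = 410.
The 2 extra days are Sat, Sun — none qualify.
Total: 410 + 0 = 410.

410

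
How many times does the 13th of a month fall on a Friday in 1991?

2

The 13th falls on a Friday when the month's 13th has weekday Fri.
Jan 13 is Sun; Feb 13 is Wed; Mar 13 is Wed; Apr 13 is Sat; May 13 is Mon; Jun 13 is Thu; Jul 13 is Sat; Aug 13 is Tue; Sep 13 is Fri ✓; Oct 13 is Sun; Nov 13 is Wed; Dec 13 is Fri ✓.
Friday the 13ths: Sep, Dec.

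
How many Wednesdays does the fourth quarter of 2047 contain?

2047-10-01 is a Tuesday.
From 2047-10-01 to 2047-12-31 is 92 days inclusive.
92 = 7 × 13 + 1, so there are 13 full weeks plus 1 extra day.
Each full week contributes one Wednesday: 13 so far.
The 1 extra day is Tuesday — none qualify.
Total: 13 + 0 = 13.

13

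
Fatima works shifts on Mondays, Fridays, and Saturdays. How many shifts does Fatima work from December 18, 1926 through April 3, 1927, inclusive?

46

December 18, 1926 is a Saturday.
That's 107 days from start to end, counting both.
107 = 7 × 15 + 2, so there are 15 full weeks plus 2 extra days.
Each full week contributes 3 days from the set (Mon, Fri, Sat): 15 × 3 = 45.
The 2 extra days are Sat, Sun — 1 of them qualifies.
Total: 45 + 1 = 46.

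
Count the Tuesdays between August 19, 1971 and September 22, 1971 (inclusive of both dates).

5

August 19, 1971 is a Thursday.
The range spans 35 days (inclusive of both endpoints).
35 = 7 × 5, so the span is exactly 5 full weeks.
Each full week contributes one Tuesday: 5 so far.
Total: 5.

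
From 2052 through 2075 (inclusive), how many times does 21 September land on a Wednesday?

Day of week of September 21 in each year:
2052: Sat, 2053: Sun, 2054: Mon, 2055: Tue, 2056: Thu, 2057: Fri, 2058: Sat, 2059: Sun, 2060: Tue, 2061: Wed ✓, 2062: Thu, 2063: Fri, 2064: Sun, 2065: Mon, 2066: Tue, 2067: Wed ✓, 2068: Fri, 2069: Sat, 2070: Sun, 2071: Mon, 2072: Wed ✓, 2073: Thu, 2074: Fri, 2075: Sat
Wednesdays: 2061, 2067, 2072.

3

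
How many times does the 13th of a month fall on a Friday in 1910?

The 13th falls on a Friday when the month's 13th has weekday Fri.
Jan 13 is Thu; Feb 13 is Sun; Mar 13 is Sun; Apr 13 is Wed; May 13 is Fri ✓; Jun 13 is Mon; Jul 13 is Wed; Aug 13 is Sat; Sep 13 is Tue; Oct 13 is Thu; Nov 13 is Sun; Dec 13 is Tue.
Friday the 13ths: May.

1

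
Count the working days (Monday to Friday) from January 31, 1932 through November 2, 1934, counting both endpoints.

720 weekdays

January 31, 1932 is a Sunday.
From January 31, 1932 to November 2, 1934 is 1007 days inclusive.
1007 = 7 × 143 + 6, so there are 143 full weeks plus 6 extra days.
Each full week contributes 5 weekdays (Mon–Fri): 143 × 5 = 715.
The 6 extra days are Sun, Mon, Tue, Wed, Thu, Fri — 5 of them qualify.
Total: 715 + 5 = 720.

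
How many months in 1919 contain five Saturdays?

A month has five Saturdays exactly when Saturday falls within its first (length − 28) days.
Jan: 31 days, starts Wed → 5 of Wed, Thu, Fri
Feb: 28 days, starts Sat → 5 of (none)
Mar: 31 days, starts Sat → 5 of Sat, Sun, Mon ✓
Apr: 30 days, starts Tue → 5 of Tue, Wed
May: 31 days, starts Thu → 5 of Thu, Fri, Sat ✓
Jun: 30 days, starts Sun → 5 of Sun, Mon
Jul: 31 days, starts Tue → 5 of Tue, Wed, Thu
Aug: 31 days, starts Fri → 5 of Fri, Sat, Sun ✓
Sep: 30 days, starts Mon → 5 of Mon, Tue
Oct: 31 days, starts Wed → 5 of Wed, Thu, Fri
Nov: 30 days, starts Sat → 5 of Sat, Sun ✓
Dec: 31 days, starts Mon → 5 of Mon, Tue, Wed
Months with five Saturdays: Mar, May, Aug, Nov.

4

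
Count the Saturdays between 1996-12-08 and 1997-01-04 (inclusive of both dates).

4

1996-12-08 is a Sunday.
That's 28 days from start to end, counting both.
28 = 7 × 4, so the span is exactly 4 full weeks.
Each full week contributes one Saturday: 4 so far.
Total: 4.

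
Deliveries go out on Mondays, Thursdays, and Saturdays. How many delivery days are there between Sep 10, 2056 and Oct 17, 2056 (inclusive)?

Sep 10, 2056 is a Sunday.
That's 38 days from start to end, counting both.
38 = 7 × 5 + 3, so there are 5 full weeks plus 3 extra days.
Each full week contributes 3 days from the set (Mon, Thu, Sat): 5 × 3 = 15.
The 3 extra days are Sun, Mon, Tue — 1 of them qualifies.
Total: 15 + 1 = 16.

16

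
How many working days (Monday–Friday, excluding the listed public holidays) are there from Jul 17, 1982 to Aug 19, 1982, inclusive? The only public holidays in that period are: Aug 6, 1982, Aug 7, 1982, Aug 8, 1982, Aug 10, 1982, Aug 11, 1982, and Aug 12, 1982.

20 working days

Jul 17, 1982 is a Saturday.
The range spans 34 days (inclusive of both endpoints).
34 = 7 × 4 + 6, so there are 4 full weeks plus 6 extra days.
Each full week contributes 5 weekdays (Mon–Fri): 4 × 5 = 20.
The 6 extra days are Saturday, Sunday, Monday, Tuesday, Wednesday, Thursday — 4 of them qualify.
Total: 20 + 4 = 24.
Holidays: Aug 6, 1982 (Fri); Aug 7, 1982 (Sat); Aug 8, 1982 (Sun); Aug 10, 1982 (Tue); Aug 11, 1982 (Wed); Aug 12, 1982 (Thu).
4 of the 6 holidays fall on weekdays; the rest are weekends and were already excluded.
Business days: 24 − 4 = 20.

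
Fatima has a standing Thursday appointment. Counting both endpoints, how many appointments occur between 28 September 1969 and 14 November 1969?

28 September 1969 is a Sunday.
The range spans 48 days (inclusive of both endpoints).
48 = 7 × 6 + 6, so there are 6 full weeks plus 6 extra days.
Each full week contributes one Thursday: 6 so far.
The 6 extra days are Sun, Mon, Tue, Wed, Thu, Fri — 1 of them qualifies.
Total: 6 + 1 = 7.

7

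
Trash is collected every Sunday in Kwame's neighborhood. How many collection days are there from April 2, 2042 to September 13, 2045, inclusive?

April 2, 2042 is a Wednesday.
That's 1261 days from start to end, counting both.
1261 = 7 × 180 + 1, so there are 180 full weeks plus 1 extra day.
Each full week contributes one Sunday: 180 so far.
The 1 extra day is Wednesday — none qualify.
Total: 180 + 0 = 180.

180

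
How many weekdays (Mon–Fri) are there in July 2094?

22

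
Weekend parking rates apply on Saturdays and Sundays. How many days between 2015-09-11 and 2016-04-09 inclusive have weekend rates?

61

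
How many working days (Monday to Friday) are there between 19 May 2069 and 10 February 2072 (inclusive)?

19 May 2069 is a Sunday.
That's 998 days from start to end, counting both.
998 = 7 × 142 + 4, so there are 142 full weeks plus 4 extra days.
Each full week contributes 5 weekdays (Mon–Fri): 142 × 5 = 710.
The 4 extra days are Sun, Mon, Tue, Wed — 3 of them qualify.
Total: 710 + 3 = 713.

713 weekdays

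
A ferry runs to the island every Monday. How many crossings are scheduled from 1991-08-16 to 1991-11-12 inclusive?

13

1991-08-16 is a Friday.
From 1991-08-16 to 1991-11-12 is 89 days inclusive.
89 = 7 × 12 + 5, so there are 12 full weeks plus 5 extra days.
Each full week contributes one Monday: 12 so far.
The 5 extra days are Fri, Sat, Sun, Mon, Tue — 1 of them qualifies.
Total: 12 + 1 = 13.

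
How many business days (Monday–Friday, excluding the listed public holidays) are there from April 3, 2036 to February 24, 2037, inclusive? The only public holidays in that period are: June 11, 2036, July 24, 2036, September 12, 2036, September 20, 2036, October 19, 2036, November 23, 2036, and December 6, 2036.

231

April 3, 2036 is a Thursday.
From April 3, 2036 to February 24, 2037 is 328 days inclusive.
328 = 7 × 46 + 6, so there are 46 full weeks plus 6 extra days.
Each full week contributes 5 weekdays (Mon–Fri): 46 × 5 = 230.
The 6 extra days are Thursday, Friday, Saturday, Sunday, Monday, Tuesday — 4 of them qualify.
Total: 230 + 4 = 234.
Holidays: June 11, 2036 (Wed); July 24, 2036 (Thu); September 12, 2036 (Fri); September 20, 2036 (Sat); October 19, 2036 (Sun); November 23, 2036 (Sun); December 6, 2036 (Sat).
3 of the 7 holidays fall on weekdays; the rest are weekends and were already excluded.
Business days: 234 − 3 = 231.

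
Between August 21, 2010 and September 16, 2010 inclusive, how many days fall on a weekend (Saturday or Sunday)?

August 21, 2010 is a Saturday.
That's 27 days from start to end, counting both.
27 = 7 × 3 + 6, so there are 3 full weeks plus 6 extra days.
Each full week contributes 2 weekend days (Sat, Sun): 3 × 2 = 6.
The 6 extra days are Saturday, Sunday, Monday, Tuesday, Wednesday, Thursday — 2 of them qualify.
Total: 6 + 2 = 8.

8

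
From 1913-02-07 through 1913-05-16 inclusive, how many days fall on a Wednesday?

1913-02-07 is a Friday.
From 1913-02-07 to 1913-05-16 is 99 days inclusive.
99 = 7 × 14 + 1, so there are 14 full weeks plus 1 extra day.
Each full week contributes one Wednesday: 14 so far.
The 1 extra day is Friday — none qualify.
Total: 14 + 0 = 14.

14 Wednesdays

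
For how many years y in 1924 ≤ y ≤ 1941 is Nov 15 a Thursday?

2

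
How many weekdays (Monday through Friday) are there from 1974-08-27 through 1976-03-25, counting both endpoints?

1974-08-27 is a Tuesday.
From 1974-08-27 to 1976-03-25 is 577 days inclusive.
577 = 7 × 82 + 3, so there are 82 full weeks plus 3 extra days.
Each full week contributes 5 weekdays (Mon–Fri): 82 × 5 = 410.
The 3 extra days are Tuesday, Wednesday, Thursday — 3 of them qualify.
Total: 410 + 3 = 413.

413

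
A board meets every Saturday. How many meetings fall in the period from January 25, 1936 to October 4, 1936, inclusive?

37

January 25, 1936 is a Saturday.
The range spans 254 days (inclusive of both endpoints).
254 = 7 × 36 + 2, so there are 36 full weeks plus 2 extra days.
Each full week contributes one Saturday: 36 so far.
The 2 extra days are Sat, Sun — 1 of them qualifies.
Total: 36 + 1 = 37.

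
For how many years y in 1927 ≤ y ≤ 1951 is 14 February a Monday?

Day of week of February 14 in each year:
1927: Mon ✓, 1928: Tue, 1929: Thu, 1930: Fri, 1931: Sat, 1932: Sun, 1933: Tue, 1934: Wed, 1935: Thu, 1936: Fri, 1937: Sun, 1938: Mon ✓, 1939: Tue, 1940: Wed, 1941: Fri, 1942: Sat, 1943: Sun, 1944: Mon ✓, 1945: Wed, 1946: Thu, 1947: Fri, 1948: Sat, 1949: Mon ✓, 1950: Tue, 1951: Wed
Mondays: 1927, 1938, 1944, 1949.

4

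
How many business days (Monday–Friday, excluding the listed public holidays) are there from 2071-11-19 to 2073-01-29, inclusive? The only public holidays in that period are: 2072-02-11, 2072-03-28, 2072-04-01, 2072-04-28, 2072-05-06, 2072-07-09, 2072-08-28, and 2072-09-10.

307

2071-11-19 is a Thursday.
That's 438 days from start to end, counting both.
438 = 7 × 62 + 4, so there are 62 full weeks plus 4 extra days.
Each full week contributes 5 weekdays (Mon–Fri): 62 × 5 = 310.
The 4 extra days are Thursday, Friday, Saturday, Sunday — 2 of them qualify.
Total: 310 + 2 = 312.
Holidays: 2072-02-11 (Thu); 2072-03-28 (Mon); 2072-04-01 (Fri); 2072-04-28 (Thu); 2072-05-06 (Fri); 2072-07-09 (Sat); 2072-08-28 (Sun); 2072-09-10 (Sat).
5 of the 8 holidays fall on weekdays; the rest are weekends and were already excluded.
Business days: 312 − 5 = 307.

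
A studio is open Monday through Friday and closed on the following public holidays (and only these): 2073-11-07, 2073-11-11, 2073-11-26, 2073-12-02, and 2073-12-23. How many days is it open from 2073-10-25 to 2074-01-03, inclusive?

2073-10-25 is a Wednesday.
The range spans 71 days (inclusive of both endpoints).
71 = 7 × 10 + 1, so there are 10 full weeks plus 1 extra day.
Each full week contributes 5 weekdays (Mon–Fri): 10 × 5 = 50.
The 1 extra day is Wed — 1 of them qualifies.
Total: 50 + 1 = 51.
Holidays: 2073-11-07 (Tue); 2073-11-11 (Sat); 2073-11-26 (Sun); 2073-12-02 (Sat); 2073-12-23 (Sat).
1 of the 5 holidays fall on weekdays; the rest are weekends and were already excluded.
Business days: 51 − 1 = 50.

50 business days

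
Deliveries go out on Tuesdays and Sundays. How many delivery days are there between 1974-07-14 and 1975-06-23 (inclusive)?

99

1974-07-14 is a Sunday.
That's 345 days from start to end, counting both.
345 = 7 × 49 + 2, so there are 49 full weeks plus 2 extra days.
Each full week contributes 2 days from the set (Tue, Sun): 49 × 2 = 98.
The 2 extra days are Sunday, Monday — 1 of them qualifies.
Total: 98 + 1 = 99.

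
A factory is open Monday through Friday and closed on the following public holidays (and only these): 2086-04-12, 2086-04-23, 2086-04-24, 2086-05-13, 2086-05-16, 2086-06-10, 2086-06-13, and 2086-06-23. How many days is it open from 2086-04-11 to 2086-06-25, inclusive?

2086-04-11 is a Thursday.
From 2086-04-11 to 2086-06-25 is 76 days inclusive.
76 = 7 × 10 + 6, so there are 10 full weeks plus 6 extra days.
Each full week contributes 5 weekdays (Mon–Fri): 10 × 5 = 50.
The 6 extra days are Thursday, Friday, Saturday, Sunday, Monday, Tuesday — 4 of them qualify.
Total: 50 + 4 = 54.
Holidays: 2086-04-12 (Fri); 2086-04-23 (Tue); 2086-04-24 (Wed); 2086-05-13 (Mon); 2086-05-16 (Thu); 2086-06-10 (Mon); 2086-06-13 (Thu); 2086-06-23 (Sun).
7 of the 8 holidays fall on weekdays; the rest are weekends and were already excluded.
Business days: 54 − 7 = 47.

47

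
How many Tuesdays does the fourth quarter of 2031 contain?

13

October 1, 2031 is a Wednesday.
From October 1, 2031 to December 31, 2031 is 92 days inclusive.
92 = 7 × 13 + 1, so there are 13 full weeks plus 1 extra day.
Each full week contributes one Tuesday: 13 so far.
The 1 extra day is Wed — none qualify.
Total: 13 + 0 = 13.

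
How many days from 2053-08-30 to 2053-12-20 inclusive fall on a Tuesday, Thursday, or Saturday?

49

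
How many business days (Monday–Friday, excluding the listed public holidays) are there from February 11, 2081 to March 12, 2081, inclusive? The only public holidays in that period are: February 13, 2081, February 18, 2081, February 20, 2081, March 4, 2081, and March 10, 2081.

February 11, 2081 is a Tuesday.
That's 30 days from start to end, counting both.
30 = 7 × 4 + 2, so there are 4 full weeks plus 2 extra days.
Each full week contributes 5 weekdays (Mon–Fri): 4 × 5 = 20.
The 2 extra days are Tue, Wed — 2 of them qualify.
Total: 20 + 2 = 22.
Holidays: February 13, 2081 (Thu); February 18, 2081 (Tue); February 20, 2081 (Thu); March 4, 2081 (Tue); March 10, 2081 (Mon).
All 5 holidays fall on weekdays, so subtract 5.
Business days: 22 − 5 = 17.

17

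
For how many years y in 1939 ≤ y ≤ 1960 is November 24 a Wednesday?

3

Day of week of November 24 in each year:
1939: Fri, 1940: Sun, 1941: Mon, 1942: Tue, 1943: Wed ✓, 1944: Fri, 1945: Sat, 1946: Sun, 1947: Mon, 1948: Wed ✓, 1949: Thu, 1950: Fri, 1951: Sat, 1952: Mon, 1953: Tue, 1954: Wed ✓, 1955: Thu, 1956: Sat, 1957: Sun, 1958: Mon, 1959: Tue, 1960: Thu
Wednesdays: 1943, 1948, 1954.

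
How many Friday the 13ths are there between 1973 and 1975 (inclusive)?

5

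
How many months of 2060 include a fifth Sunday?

4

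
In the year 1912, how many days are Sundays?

52

January 1, 1912 is a Monday.
The range spans 366 days (inclusive of both endpoints).
366 = 7 × 52 + 2, so there are 52 full weeks plus 2 extra days.
Each full week contributes one Sunday: 52 so far.
The 2 extra days are Monday, Tuesday — none qualify.
Total: 52 + 0 = 52.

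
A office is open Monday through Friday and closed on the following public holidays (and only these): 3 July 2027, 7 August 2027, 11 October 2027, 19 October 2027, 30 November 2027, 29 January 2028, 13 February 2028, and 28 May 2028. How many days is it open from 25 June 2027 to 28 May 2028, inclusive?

25 June 2027 is a Friday.
From 25 June 2027 to 28 May 2028 is 339 days inclusive.
339 = 7 × 48 + 3, so there are 48 full weeks plus 3 extra days.
Each full week contributes 5 weekdays (Mon–Fri): 48 × 5 = 240.
The 3 extra days are Fri, Sat, Sun — 1 of them qualifies.
Total: 240 + 1 = 241.
Holidays: 3 July 2027 (Sat); 7 August 2027 (Sat); 11 October 2027 (Mon); 19 October 2027 (Tue); 30 November 2027 (Tue); 29 January 2028 (Sat); 13 February 2028 (Sun); 28 May 2028 (Sun).
3 of the 8 holidays fall on weekdays; the rest are weekends and were already excluded.
Business days: 241 − 3 = 238.

238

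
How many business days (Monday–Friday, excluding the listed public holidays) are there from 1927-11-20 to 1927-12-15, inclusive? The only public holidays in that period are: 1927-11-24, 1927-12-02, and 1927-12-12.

16

1927-11-20 is a Sunday.
That's 26 days from start to end, counting both.
26 = 7 × 3 + 5, so there are 3 full weeks plus 5 extra days.
Each full week contributes 5 weekdays (Mon–Fri): 3 × 5 = 15.
The 5 extra days are Sun, Mon, Tue, Wed, Thu — 4 of them qualify.
Total: 15 + 4 = 19.
Holidays: 1927-11-24 (Thu); 1927-12-02 (Fri); 1927-12-12 (Mon).
All 3 holidays fall on weekdays, so subtract 3.
Business days: 19 − 3 = 16.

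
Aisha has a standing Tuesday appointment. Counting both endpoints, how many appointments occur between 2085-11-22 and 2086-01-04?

6 Tuesdays

2085-11-22 is a Thursday.
The range spans 44 days (inclusive of both endpoints).
44 = 7 × 6 + 2, so there are 6 full weeks plus 2 extra days.
Each full week contributes one Tuesday: 6 so far.
The 2 extra days are Thu, Fri — none qualify.
Total: 6 + 0 = 6.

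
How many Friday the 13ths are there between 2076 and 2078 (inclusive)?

Friday-the-13ths by year:
2076: Mar, Nov
2077: Aug
2078: May

4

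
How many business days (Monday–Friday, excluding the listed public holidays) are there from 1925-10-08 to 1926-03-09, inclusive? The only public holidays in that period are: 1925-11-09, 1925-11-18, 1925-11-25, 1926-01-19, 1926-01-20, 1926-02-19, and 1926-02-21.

103

1925-10-08 is a Thursday.
From 1925-10-08 to 1926-03-09 is 153 days inclusive.
153 = 7 × 21 + 6, so there are 21 full weeks plus 6 extra days.
Each full week contributes 5 weekdays (Mon–Fri): 21 × 5 = 105.
The 6 extra days are Thu, Fri, Sat, Sun, Mon, Tue — 4 of them qualify.
Total: 105 + 4 = 109.
Holidays: 1925-11-09 (Mon); 1925-11-18 (Wed); 1925-11-25 (Wed); 1926-01-19 (Tue); 1926-01-20 (Wed); 1926-02-19 (Fri); 1926-02-21 (Sun).
6 of the 7 holidays fall on weekdays; the rest are weekends and were already excluded.
Business days: 109 − 6 = 103.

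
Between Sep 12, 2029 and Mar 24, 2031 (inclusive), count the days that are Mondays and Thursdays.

Sep 12, 2029 is a Wednesday.
The range spans 559 days (inclusive of both endpoints).
559 = 7 × 79 + 6, so there are 79 full weeks plus 6 extra days.
Each full week contributes 2 days from the set (Mon, Thu): 79 × 2 = 158.
The 6 extra days are Wed, Thu, Fri, Sat, Sun, Mon — 2 of them qualify.
Total: 158 + 2 = 160.

160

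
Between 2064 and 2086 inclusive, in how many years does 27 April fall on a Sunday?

3

Day of week of April 27 in each year:
2064: Sun ✓, 2065: Mon, 2066: Tue, 2067: Wed, 2068: Fri, 2069: Sat, 2070: Sun ✓, 2071: Mon, 2072: Wed, 2073: Thu, 2074: Fri, 2075: Sat, 2076: Mon, 2077: Tue, 2078: Wed, 2079: Thu, 2080: Sat, 2081: Sun ✓, 2082: Mon, 2083: Tue, 2084: Thu, 2085: Fri, 2086: Sat
Sundays: 2064, 2070, 2081.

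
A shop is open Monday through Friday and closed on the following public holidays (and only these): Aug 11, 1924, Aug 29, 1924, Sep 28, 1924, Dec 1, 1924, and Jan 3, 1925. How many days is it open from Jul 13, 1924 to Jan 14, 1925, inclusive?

Jul 13, 1924 is a Sunday.
That's 186 days from start to end, counting both.
186 = 7 × 26 + 4, so there are 26 full weeks plus 4 extra days.
Each full week contributes 5 weekdays (Mon–Fri): 26 × 5 = 130.
The 4 extra days are Sun, Mon, Tue, Wed — 3 of them qualify.
Total: 130 + 3 = 133.
Holidays: Aug 11, 1924 (Mon); Aug 29, 1924 (Fri); Sep 28, 1924 (Sun); Dec 1, 1924 (Mon); Jan 3, 1925 (Sat).
3 of the 5 holidays fall on weekdays; the rest are weekends and were already excluded.
Business days: 133 − 3 = 130.

130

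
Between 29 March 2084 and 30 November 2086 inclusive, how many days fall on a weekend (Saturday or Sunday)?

279

29 March 2084 is a Wednesday.
From 29 March 2084 to 30 November 2086 is 977 days inclusive.
977 = 7 × 139 + 4, so there are 139 full weeks plus 4 extra days.
Each full week contributes 2 weekend days (Sat, Sun): 139 × 2 = 278.
The 4 extra days are Wed, Thu, Fri, Sat — 1 of them qualifies.
Total: 278 + 1 = 279.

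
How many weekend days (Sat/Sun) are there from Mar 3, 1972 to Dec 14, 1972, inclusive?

Mar 3, 1972 is a Friday.
That's 287 days from start to end, counting both.
287 = 7 × 41, so the span is exactly 41 full weeks.
Each full week contributes 2 weekend days (Sat, Sun): 41 × 2 = 82.
Total: 82.

82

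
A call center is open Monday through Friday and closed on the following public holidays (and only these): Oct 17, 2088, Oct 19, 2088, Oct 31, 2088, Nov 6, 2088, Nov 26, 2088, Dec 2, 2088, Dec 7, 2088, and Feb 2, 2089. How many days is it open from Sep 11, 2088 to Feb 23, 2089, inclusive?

Sep 11, 2088 is a Saturday.
The range spans 166 days (inclusive of both endpoints).
166 = 7 × 23 + 5, so there are 23 full weeks plus 5 extra days.
Each full week contributes 5 weekdays (Mon–Fri): 23 × 5 = 115.
The 5 extra days are Saturday, Sunday, Monday, Tuesday, Wednesday — 3 of them qualify.
Total: 115 + 3 = 118.
Holidays: Oct 17, 2088 (Sun); Oct 19, 2088 (Tue); Oct 31, 2088 (Sun); Nov 6, 2088 (Sat); Nov 26, 2088 (Fri); Dec 2, 2088 (Thu); Dec 7, 2088 (Tue); Feb 2, 2089 (Wed).
5 of the 8 holidays fall on weekdays; the rest are weekends and were already excluded.
Business days: 118 − 5 = 113.

113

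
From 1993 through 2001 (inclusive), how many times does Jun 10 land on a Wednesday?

Day of week of June 10 in each year:
1993: Thu, 1994: Fri, 1995: Sat, 1996: Mon, 1997: Tue, 1998: Wed ✓, 1999: Thu, 2000: Sat, 2001: Sun
Wednesdays: 1998.

1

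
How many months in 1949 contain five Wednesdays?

4

A month has five Wednesdays exactly when Wednesday falls within its first (length − 28) days.
Jan: 31 days, starts Sat → 5 of Sat, Sun, Mon
Feb: 28 days, starts Tue → 5 of (none)
Mar: 31 days, starts Tue → 5 of Tue, Wed, Thu ✓
Apr: 30 days, starts Fri → 5 of Fri, Sat
May: 31 days, starts Sun → 5 of Sun, Mon, Tue
Jun: 30 days, starts Wed → 5 of Wed, Thu ✓
Jul: 31 days, starts Fri → 5 of Fri, Sat, Sun
Aug: 31 days, starts Mon → 5 of Mon, Tue, Wed ✓
Sep: 30 days, starts Thu → 5 of Thu, Fri
Oct: 31 days, starts Sat → 5 of Sat, Sun, Mon
Nov: 30 days, starts Tue → 5 of Tue, Wed ✓
Dec: 31 days, starts Thu → 5 of Thu, Fri, Sat
Months with five Wednesdays: Mar, Jun, Aug, Nov.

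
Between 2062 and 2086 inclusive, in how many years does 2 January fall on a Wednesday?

Day of week of January 2 in each year:
2062: Mon, 2063: Tue, 2064: Wed ✓, 2065: Fri, 2066: Sat, 2067: Sun, 2068: Mon, 2069: Wed ✓, 2070: Thu, 2071: Fri, 2072: Sat, 2073: Mon, 2074: Tue, 2075: Wed ✓, 2076: Thu, 2077: Sat, 2078: Sun, 2079: Mon, 2080: Tue, 2081: Thu, 2082: Fri, 2083: Sat, 2084: Sun, 2085: Tue, 2086: Wed ✓
Wednesdays: 2064, 2069, 2075, 2086.

4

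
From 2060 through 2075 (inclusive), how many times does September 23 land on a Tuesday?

Day of week of September 23 in each year:
2060: Thu, 2061: Fri, 2062: Sat, 2063: Sun, 2064: Tue ✓, 2065: Wed, 2066: Thu, 2067: Fri, 2068: Sun, 2069: Mon, 2070: Tue ✓, 2071: Wed, 2072: Fri, 2073: Sat, 2074: Sun, 2075: Mon
Tuesdays: 2064, 2070.

2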